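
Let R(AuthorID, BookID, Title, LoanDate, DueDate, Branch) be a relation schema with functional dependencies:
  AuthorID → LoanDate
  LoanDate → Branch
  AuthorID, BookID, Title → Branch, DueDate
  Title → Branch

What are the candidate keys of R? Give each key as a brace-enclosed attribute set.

{AuthorID, BookID, Title}

Attributes never on any right-hand side: {AuthorID, BookID, Title} — every candidate key must contain all of them.
{AuthorID, BookID, Title} is a candidate key since {AuthorID, BookID, Title}⁺ = {AuthorID, BookID, Branch, DueDate, LoanDate, Title} covers every attribute.
Every other attribute set either contains this one or has a smaller closure.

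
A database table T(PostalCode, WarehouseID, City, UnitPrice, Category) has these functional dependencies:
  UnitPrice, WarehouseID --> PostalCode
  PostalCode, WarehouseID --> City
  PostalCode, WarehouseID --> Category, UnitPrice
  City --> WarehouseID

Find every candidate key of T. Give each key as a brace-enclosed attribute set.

{City, PostalCode}, {City, UnitPrice}, {PostalCode, WarehouseID}, {UnitPrice, WarehouseID}

Closure of {City, PostalCode} is {Category, City, PostalCode, UnitPrice, WarehouseID}, the whole schema; {City, PostalCode} is a candidate key.
Closure of {City, UnitPrice} is {Category, City, PostalCode, UnitPrice, WarehouseID}, the whole schema; {City, UnitPrice} is a candidate key.
Closure of {PostalCode, WarehouseID} is {Category, City, PostalCode, UnitPrice, WarehouseID}, the whole schema; {PostalCode, WarehouseID} is a candidate key.
Closure of {UnitPrice, WarehouseID} is {Category, City, PostalCode, UnitPrice, WarehouseID}, the whole schema; {UnitPrice, WarehouseID} is a candidate key.
Any other superkey properly contains one of these, so there are no further candidate keys.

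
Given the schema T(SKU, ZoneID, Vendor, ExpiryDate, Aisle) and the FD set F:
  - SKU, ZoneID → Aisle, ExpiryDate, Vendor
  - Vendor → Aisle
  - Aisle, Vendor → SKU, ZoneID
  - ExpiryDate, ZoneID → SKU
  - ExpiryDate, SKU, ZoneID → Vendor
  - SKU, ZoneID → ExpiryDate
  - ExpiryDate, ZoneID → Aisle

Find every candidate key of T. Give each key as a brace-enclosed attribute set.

{Vendor}⁺ = {Aisle, ExpiryDate, SKU, Vendor, ZoneID} — all of the relation — so {Vendor} is a candidate key.
{ExpiryDate, ZoneID}⁺ = {Aisle, ExpiryDate, SKU, Vendor, ZoneID} — all of the relation — so {ExpiryDate, ZoneID} is a candidate key.
{SKU, ZoneID}⁺ = {Aisle, ExpiryDate, SKU, Vendor, ZoneID} — all of the relation — so {SKU, ZoneID} is a candidate key.
These are minimal and exhaustive — every other superkey contains one of them.

{ExpiryDate, ZoneID}, {SKU, ZoneID}, {Vendor}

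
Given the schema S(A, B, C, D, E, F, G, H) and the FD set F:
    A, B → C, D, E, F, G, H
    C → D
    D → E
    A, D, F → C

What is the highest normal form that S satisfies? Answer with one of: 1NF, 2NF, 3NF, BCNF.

2NF

Candidate key: {A, B}. Prime attributes: {A, B}.
C → D breaks BCNF: {C}⁺ = {C, D, E}, so {C} is not a superkey.
C → D has non-prime {D} on the right and a non-superkey on the left, so 3NF fails.
No proper subset of a key has a non-prime attribute in its closure, so there is no partial dependency; 2NF holds.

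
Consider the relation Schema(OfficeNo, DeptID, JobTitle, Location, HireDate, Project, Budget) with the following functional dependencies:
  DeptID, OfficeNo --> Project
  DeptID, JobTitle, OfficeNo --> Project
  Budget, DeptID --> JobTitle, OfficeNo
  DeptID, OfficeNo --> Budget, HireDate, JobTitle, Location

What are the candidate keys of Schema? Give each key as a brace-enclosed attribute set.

{DeptID} never appears on the right of any FD, so every key must include it.
Closure of {Budget, DeptID} is {Budget, DeptID, HireDate, JobTitle, Location, OfficeNo, Project}, the whole schema; {Budget, DeptID} is a candidate key.
Closure of {DeptID, OfficeNo} is {Budget, DeptID, HireDate, JobTitle, Location, OfficeNo, Project}, the whole schema; {DeptID, OfficeNo} is a candidate key.
No proper subset of any of these is a key, and no other minimal superkey exists.

{Budget, DeptID}, {DeptID, OfficeNo}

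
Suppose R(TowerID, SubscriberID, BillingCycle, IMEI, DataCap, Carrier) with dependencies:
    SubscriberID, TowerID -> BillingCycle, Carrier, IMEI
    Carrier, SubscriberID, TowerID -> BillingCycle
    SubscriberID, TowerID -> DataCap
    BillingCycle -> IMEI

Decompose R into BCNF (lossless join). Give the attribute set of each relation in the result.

Candidate key of the original relation: {SubscriberID, TowerID}.
In {BillingCycle, Carrier, DataCap, IMEI, SubscriberID, TowerID}, {BillingCycle} is not a superkey ({BillingCycle}⁺ restricted to this set is {BillingCycle, IMEI}), so split on BillingCycle -> IMEI into {BillingCycle, IMEI} and {BillingCycle, Carrier, DataCap, SubscriberID, TowerID}.
{BillingCycle, IMEI} is in BCNF.
{BillingCycle, Carrier, DataCap, SubscriberID, TowerID} is in BCNF.

{BillingCycle, Carrier, DataCap, SubscriberID, TowerID}; {BillingCycle, IMEI}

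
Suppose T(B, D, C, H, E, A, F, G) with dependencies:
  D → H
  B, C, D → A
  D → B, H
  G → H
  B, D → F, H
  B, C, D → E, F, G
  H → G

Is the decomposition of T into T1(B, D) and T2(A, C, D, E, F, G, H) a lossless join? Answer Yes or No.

Yes

The shared attributes are {D} and {D}⁺ = {B, D, F, G, H}.
Since T1 ⊆ {B, D, F, G, H}, the intersection is a superkey of T1; the decomposition is lossless.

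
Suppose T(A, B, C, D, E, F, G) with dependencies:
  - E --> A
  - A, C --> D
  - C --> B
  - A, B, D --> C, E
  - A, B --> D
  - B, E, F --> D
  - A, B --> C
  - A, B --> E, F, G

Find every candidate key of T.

{A, B} is a candidate key since {A, B}⁺ = {A, B, C, D, E, F, G} covers every attribute.
{A, C} is a candidate key since {A, C}⁺ = {A, B, C, D, E, F, G} covers every attribute.
{B, E} is a candidate key since {B, E}⁺ = {A, B, C, D, E, F, G} covers every attribute.
{C, E} is a candidate key since {C, E}⁺ = {A, B, C, D, E, F, G} covers every attribute.
These are minimal and exhaustive — every other superkey contains one of them.

{A, B}, {A, C}, {B, E}, {C, E}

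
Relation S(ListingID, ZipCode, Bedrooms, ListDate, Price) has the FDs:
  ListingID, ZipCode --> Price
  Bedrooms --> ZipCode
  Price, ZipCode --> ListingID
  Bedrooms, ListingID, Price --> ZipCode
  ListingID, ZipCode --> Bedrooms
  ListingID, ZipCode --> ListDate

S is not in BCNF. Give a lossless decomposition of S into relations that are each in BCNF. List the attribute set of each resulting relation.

Candidate keys of the original relation: {Bedrooms, ListingID}, {Bedrooms, Price}, {ListingID, ZipCode}, {Price, ZipCode}.
Within {Bedrooms, ListDate, ListingID, Price, ZipCode}: {Bedrooms}⁺ ∩ {Bedrooms, ListDate, ListingID, Price, ZipCode} = {Bedrooms, ZipCode}, not the whole set, so Bedrooms --> ZipCode violates BCNF; decompose into {Bedrooms, ZipCode} and {Bedrooms, ListDate, ListingID, Price}.
{Bedrooms, ZipCode} is in BCNF.
{Bedrooms, ListDate, ListingID, Price} is in BCNF.

{Bedrooms, ListDate, ListingID, Price}; {Bedrooms, ZipCode}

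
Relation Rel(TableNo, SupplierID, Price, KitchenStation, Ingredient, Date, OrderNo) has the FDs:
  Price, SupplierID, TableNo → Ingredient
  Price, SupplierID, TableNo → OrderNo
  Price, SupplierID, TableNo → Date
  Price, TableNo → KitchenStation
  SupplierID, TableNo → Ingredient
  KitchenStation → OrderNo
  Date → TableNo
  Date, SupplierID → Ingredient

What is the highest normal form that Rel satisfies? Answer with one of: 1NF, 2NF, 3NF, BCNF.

Candidate keys: {Date, Price, SupplierID}, {Price, SupplierID, TableNo}. Prime attributes: {Date, Price, SupplierID, TableNo}.
Price, TableNo → KitchenStation: {Price, TableNo}⁺ = {KitchenStation, OrderNo, Price, TableNo}, which is not all of the attributes, so the left side is not a superkey — BCNF is violated.
Because {KitchenStation} is non-prime and the left side of Price, TableNo → KitchenStation is not a superkey, the relation is not in 3NF.
Since {Date, Price} ⊂ {Date, Price, SupplierID} and {Date, Price}⁺ ⊇ {KitchenStation, OrderNo} with {KitchenStation, OrderNo} non-prime, there is a partial dependency; 2NF fails.

1NF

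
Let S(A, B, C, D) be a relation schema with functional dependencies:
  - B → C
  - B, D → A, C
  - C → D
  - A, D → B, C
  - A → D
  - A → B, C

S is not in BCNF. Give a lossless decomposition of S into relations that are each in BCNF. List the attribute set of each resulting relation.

Candidate keys of the original relation: {A}, {B}.
{A, B, C, D}: {C} determines {C, D} here but is not a superkey — split on C → D, giving {C, D} and {A, B, C}.
{C, D} has no BCNF violation.
{A, B, C} has no BCNF violation.

{A, B, C}; {C, D}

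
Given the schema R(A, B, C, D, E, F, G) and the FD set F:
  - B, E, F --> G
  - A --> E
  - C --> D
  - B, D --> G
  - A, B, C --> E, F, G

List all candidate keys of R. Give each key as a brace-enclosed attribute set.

No FD produces {A, B, C}, so they must be in every candidate key.
{A, B, C}⁺ = {A, B, C, D, E, F, G} — all of the relation — so {A, B, C} is a candidate key.
No other minimal set has full closure, so this is the only candidate key.

{A, B, C}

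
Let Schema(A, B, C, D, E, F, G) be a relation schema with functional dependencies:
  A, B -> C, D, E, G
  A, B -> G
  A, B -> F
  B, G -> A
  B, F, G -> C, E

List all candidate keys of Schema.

{A, B}, {B, G}

{B} never appears on the right of any FD, so every key must include it.
{A, B}⁺ = {A, B, C, D, E, F, G}, which is every attribute, so {A, B} is a candidate key.
{B, G}⁺ = {A, B, C, D, E, F, G}, which is every attribute, so {B, G} is a candidate key.
These are minimal and exhaustive — every other superkey contains one of them.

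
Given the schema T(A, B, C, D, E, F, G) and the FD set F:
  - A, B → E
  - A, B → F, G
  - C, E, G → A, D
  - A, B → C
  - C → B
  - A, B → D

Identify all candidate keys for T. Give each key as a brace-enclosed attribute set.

{A, B}⁺ = {A, B, C, D, E, F, G}, which is every attribute, so {A, B} is a candidate key.
{A, C}⁺ = {A, B, C, D, E, F, G}, which is every attribute, so {A, C} is a candidate key.
{C, E, G}⁺ = {A, B, C, D, E, F, G}, which is every attribute, so {C, E, G} is a candidate key.
These are minimal and exhaustive — every other superkey contains one of them.

{A, B}, {A, C}, {C, E, G}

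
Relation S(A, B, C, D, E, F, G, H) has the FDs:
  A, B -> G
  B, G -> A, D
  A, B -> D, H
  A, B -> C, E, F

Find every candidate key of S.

No FD produces {B}, so it must be in every candidate key.
{A, B} is a candidate key since {A, B}⁺ = {A, B, C, D, E, F, G, H} covers every attribute.
{B, G} is a candidate key since {B, G}⁺ = {A, B, C, D, E, F, G, H} covers every attribute.
These are minimal and exhaustive — every other superkey contains one of them.

{A, B}, {B, G}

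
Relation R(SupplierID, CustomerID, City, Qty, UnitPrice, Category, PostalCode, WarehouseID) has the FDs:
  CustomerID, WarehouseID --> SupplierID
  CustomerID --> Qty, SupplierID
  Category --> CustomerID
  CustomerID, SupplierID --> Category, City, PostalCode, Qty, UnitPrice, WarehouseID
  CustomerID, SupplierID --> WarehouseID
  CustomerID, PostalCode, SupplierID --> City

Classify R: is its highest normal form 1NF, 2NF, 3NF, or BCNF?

BCNF

Candidate keys: {Category}, {CustomerID}. Prime attributes: {Category, CustomerID}.
Every FD has a superkey on the left, so the relation is in BCNF.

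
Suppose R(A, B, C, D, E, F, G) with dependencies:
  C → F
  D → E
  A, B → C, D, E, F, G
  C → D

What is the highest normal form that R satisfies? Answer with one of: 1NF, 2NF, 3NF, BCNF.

2NF

Candidate key: {A, B}. Prime attributes: {A, B}.
C → F breaks BCNF: {C}⁺ = {C, D, E, F}, so {C} is not a superkey.
C → F has non-prime {F} on the right and a non-superkey on the left, so 3NF fails.
No non-prime attribute depends on a proper subset of any candidate key, so 2NF holds.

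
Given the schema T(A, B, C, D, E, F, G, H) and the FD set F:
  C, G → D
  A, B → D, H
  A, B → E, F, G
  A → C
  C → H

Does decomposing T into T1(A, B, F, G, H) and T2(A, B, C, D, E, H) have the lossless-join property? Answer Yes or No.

Yes

T1 ∩ T2 = {A, B, H}; its closure under F is {A, B, C, D, E, F, G, H}.
This includes all of T1, so the common attributes are a superkey of T1 — the join is lossless.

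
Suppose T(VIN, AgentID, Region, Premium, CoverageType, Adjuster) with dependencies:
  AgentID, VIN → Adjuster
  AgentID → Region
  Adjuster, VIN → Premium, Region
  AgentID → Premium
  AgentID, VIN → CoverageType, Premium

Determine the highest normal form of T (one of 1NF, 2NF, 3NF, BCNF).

1NF

Candidate key: {AgentID, VIN}. Prime attributes: {AgentID, VIN}.
AgentID → Region breaks BCNF: {AgentID}⁺ = {AgentID, Premium, Region}, so {AgentID} is not a superkey.
AgentID → Region has non-prime {Region} on the right and a non-superkey on the left, so 3NF fails.
The proper key subset {AgentID} of {AgentID, VIN} determines non-prime {Premium, Region}, so the relation is not even in 2NF.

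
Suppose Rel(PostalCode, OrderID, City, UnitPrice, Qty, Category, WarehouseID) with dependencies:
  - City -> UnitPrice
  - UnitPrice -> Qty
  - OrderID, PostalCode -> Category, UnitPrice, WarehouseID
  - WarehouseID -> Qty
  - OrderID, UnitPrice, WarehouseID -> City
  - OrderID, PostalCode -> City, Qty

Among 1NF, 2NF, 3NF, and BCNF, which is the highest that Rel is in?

Candidate key: {OrderID, PostalCode}. Prime attributes: {OrderID, PostalCode}.
City -> UnitPrice breaks BCNF: {City}⁺ = {City, Qty, UnitPrice}, so {City} is not a superkey.
Because {UnitPrice} is non-prime and the left side of City -> UnitPrice is not a superkey, the relation is not in 3NF.
Checking every proper subset of each key, none determines a non-prime attribute — 2NF is satisfied.

2NF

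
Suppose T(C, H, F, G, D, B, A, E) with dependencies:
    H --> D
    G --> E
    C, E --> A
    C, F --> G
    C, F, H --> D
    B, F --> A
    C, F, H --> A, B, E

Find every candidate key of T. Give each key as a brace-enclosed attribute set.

{C, F, H} never appear on the right of any FD, so every key must include all of them.
{C, F, H}⁺ = {A, B, C, D, E, F, G, H} — all of the relation — so {C, F, H} is a candidate key.
Every other attribute set either contains this one or has a smaller closure.

{C, F, H}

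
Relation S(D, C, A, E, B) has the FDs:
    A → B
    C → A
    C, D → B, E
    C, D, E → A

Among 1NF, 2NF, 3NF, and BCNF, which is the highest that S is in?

Candidate key: {C, D}. Prime attributes: {C, D}.
For A → B we have {A}⁺ = {A, B}; {A} is not a superkey, so BCNF fails.
A → B has non-prime {B} on the right and a non-superkey on the left, so 3NF fails.
{C} is a proper subset of the key {C, D}, and {C}⁺ contains the non-prime attributes {A, B} — a partial dependency, so 2NF is violated.

1NF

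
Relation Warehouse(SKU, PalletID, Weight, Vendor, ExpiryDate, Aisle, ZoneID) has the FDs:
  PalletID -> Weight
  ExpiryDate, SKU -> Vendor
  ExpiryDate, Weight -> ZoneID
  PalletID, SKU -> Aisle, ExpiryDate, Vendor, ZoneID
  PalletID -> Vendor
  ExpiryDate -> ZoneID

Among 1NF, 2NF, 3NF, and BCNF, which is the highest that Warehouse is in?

Candidate key: {PalletID, SKU}. Prime attributes: {PalletID, SKU}.
PalletID -> Weight: {PalletID}⁺ = {PalletID, Vendor, Weight}, which is not all of the attributes, so the left side is not a superkey — BCNF is violated.
PalletID -> Weight has non-prime {Weight} on the right and a non-superkey on the left, so 3NF fails.
{PalletID} is a proper subset of the key {PalletID, SKU}, and {PalletID}⁺ contains the non-prime attributes {Vendor, Weight} — a partial dependency, so 2NF is violated.

1NF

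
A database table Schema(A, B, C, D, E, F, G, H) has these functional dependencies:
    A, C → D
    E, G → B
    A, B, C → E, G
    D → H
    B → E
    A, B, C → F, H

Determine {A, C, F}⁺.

{A, C, D, F, H}

Start with {A, C, F}.
A, C → D applies; add {D} → now {A, C, D, F}.
D → H applies; add {H} → now {A, C, D, F, H}.
No further FD applies.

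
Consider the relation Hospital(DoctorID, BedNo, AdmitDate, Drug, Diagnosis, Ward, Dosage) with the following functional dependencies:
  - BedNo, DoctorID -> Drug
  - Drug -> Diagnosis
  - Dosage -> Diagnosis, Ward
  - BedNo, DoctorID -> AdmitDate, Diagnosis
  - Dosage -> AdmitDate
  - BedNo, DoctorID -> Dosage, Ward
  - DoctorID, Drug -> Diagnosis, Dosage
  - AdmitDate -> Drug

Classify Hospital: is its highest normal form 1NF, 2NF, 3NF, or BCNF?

2NF

Candidate key: {BedNo, DoctorID}. Prime attributes: {BedNo, DoctorID}.
For Drug -> Diagnosis we have {Drug}⁺ = {Diagnosis, Drug}; {Drug} is not a superkey, so BCNF fails.
Drug -> Diagnosis has non-prime {Diagnosis} on the right and a non-superkey on the left, so 3NF fails.
No non-prime attribute depends on a proper subset of any candidate key, so 2NF holds.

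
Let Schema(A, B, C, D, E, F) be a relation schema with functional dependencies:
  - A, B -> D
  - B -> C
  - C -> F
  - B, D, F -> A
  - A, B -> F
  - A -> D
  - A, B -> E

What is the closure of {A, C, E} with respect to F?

{A, C, D, E, F}

Start with {A, C, E}.
C -> F applies; add {F} → now {A, C, E, F}.
A -> D applies; add {D} → now {A, C, D, E, F}.
No further FD applies.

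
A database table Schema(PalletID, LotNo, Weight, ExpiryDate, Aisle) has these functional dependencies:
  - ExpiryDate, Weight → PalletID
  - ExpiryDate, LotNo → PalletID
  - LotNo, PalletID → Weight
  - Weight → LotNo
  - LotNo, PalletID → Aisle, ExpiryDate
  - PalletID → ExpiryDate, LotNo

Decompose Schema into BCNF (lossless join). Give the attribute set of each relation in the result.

{Aisle, ExpiryDate, PalletID, Weight}; {LotNo, Weight}

Candidate keys of the original relation: {ExpiryDate, LotNo}, {ExpiryDate, Weight}, {PalletID}.
In {Aisle, ExpiryDate, LotNo, PalletID, Weight}, {Weight} is not a superkey ({Weight}⁺ restricted to this set is {LotNo, Weight}), so split on Weight → LotNo into {LotNo, Weight} and {Aisle, ExpiryDate, PalletID, Weight}.
{LotNo, Weight} is in BCNF.
{Aisle, ExpiryDate, PalletID, Weight} is in BCNF.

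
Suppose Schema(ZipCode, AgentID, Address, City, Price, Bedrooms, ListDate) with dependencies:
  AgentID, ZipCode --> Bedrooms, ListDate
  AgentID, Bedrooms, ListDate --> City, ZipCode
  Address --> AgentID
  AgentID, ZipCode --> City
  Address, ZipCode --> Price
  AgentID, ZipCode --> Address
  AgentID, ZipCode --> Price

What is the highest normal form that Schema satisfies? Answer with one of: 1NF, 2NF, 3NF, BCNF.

3NF

Candidate keys: {Address, Bedrooms, ListDate}, {Address, ZipCode}, {AgentID, Bedrooms, ListDate}, {AgentID, ZipCode}. Prime attributes: {Address, AgentID, Bedrooms, ListDate, ZipCode}.
For Address --> AgentID we have {Address}⁺ = {Address, AgentID}; {Address} is not a superkey, so BCNF fails.
Since {AgentID} ⊆ prime attributes and every other non-superkey FD also has a prime right side, the schema is in 3NF.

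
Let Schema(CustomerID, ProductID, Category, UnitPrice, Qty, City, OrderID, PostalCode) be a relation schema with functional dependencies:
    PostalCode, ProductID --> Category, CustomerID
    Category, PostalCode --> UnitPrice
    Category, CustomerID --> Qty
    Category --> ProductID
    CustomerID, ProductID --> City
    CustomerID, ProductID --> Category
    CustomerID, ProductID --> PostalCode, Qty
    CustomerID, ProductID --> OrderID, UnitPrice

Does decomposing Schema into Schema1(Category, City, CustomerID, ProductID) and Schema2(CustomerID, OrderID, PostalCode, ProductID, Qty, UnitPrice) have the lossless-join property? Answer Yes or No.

Yes

Schema1 ∩ Schema2 = {CustomerID, ProductID}; its closure under F is {Category, City, CustomerID, OrderID, PostalCode, ProductID, Qty, UnitPrice}.
Schema1 is contained in that closure, so Schema1 ∩ Schema2 --> Schema1 holds and the join is lossless.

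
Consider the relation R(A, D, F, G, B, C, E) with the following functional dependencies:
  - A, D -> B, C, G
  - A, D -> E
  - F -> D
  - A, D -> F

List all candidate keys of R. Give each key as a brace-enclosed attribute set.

No FD produces {A}, so it must be in every candidate key.
{A, D}⁺ = {A, B, C, D, E, F, G} — all of the relation — so {A, D} is a candidate key.
{A, F}⁺ = {A, B, C, D, E, F, G} — all of the relation — so {A, F} is a candidate key.
No proper subset of any of these is a key, and no other minimal superkey exists.

{A, D}, {A, F}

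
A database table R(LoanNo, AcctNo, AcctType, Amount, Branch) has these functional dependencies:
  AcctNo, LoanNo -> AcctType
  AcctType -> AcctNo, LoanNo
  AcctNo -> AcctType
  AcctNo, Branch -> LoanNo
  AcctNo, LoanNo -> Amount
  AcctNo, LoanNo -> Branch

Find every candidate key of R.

{AcctNo}, {AcctType}

Closure of {AcctNo} is {AcctNo, AcctType, Amount, Branch, LoanNo}, the whole schema; {AcctNo} is a candidate key.
Closure of {AcctType} is {AcctNo, AcctType, Amount, Branch, LoanNo}, the whole schema; {AcctType} is a candidate key.
These are minimal and exhaustive — every other superkey contains one of them.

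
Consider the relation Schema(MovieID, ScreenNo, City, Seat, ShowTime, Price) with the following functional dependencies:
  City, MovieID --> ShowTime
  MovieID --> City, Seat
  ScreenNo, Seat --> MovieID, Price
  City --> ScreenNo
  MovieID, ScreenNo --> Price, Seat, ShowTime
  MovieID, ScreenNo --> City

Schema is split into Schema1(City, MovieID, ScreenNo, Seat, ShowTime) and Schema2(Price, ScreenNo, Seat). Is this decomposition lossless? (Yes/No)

Yes

The shared attributes are {ScreenNo, Seat} and {ScreenNo, Seat}⁺ = {City, MovieID, Price, ScreenNo, Seat, ShowTime}.
This includes all of Schema1, so the common attributes are a superkey of Schema1 — the join is lossless.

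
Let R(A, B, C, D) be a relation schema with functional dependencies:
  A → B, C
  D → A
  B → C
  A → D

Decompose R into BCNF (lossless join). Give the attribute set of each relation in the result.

Candidate keys of the original relation: {A}, {D}.
In {A, B, C, D}, {B} is not a superkey ({B}⁺ restricted to this set is {B, C}), so split on B → C into {B, C} and {A, B, D}.
{B, C} is in BCNF.
{A, B, D} is in BCNF.

{A, B, D}; {B, C}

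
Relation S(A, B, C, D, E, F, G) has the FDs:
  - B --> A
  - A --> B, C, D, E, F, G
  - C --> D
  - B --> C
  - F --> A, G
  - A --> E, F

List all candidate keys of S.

{A}, {B}, {F}

{A} is a candidate key since {A}⁺ = {A, B, C, D, E, F, G} covers every attribute.
{B} is a candidate key since {B}⁺ = {A, B, C, D, E, F, G} covers every attribute.
{F} is a candidate key since {F}⁺ = {A, B, C, D, E, F, G} covers every attribute.
These are minimal and exhaustive — every other superkey contains one of them.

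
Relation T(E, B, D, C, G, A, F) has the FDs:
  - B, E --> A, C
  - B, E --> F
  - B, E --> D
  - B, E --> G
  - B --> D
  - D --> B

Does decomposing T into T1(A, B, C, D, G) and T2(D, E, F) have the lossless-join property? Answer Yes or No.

No

The shared attributes are {D} and {D}⁺ = {B, D}.
Neither T1 nor T2 is contained in that closure, so the decomposition is lossy.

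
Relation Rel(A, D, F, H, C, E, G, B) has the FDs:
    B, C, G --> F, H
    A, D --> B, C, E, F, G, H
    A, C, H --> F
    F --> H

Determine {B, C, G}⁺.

{B, C, F, G, H}

Start with {B, C, G}.
B, C, G --> F, H applies; add {F, H} → now {B, C, F, G, H}.
No further FD applies.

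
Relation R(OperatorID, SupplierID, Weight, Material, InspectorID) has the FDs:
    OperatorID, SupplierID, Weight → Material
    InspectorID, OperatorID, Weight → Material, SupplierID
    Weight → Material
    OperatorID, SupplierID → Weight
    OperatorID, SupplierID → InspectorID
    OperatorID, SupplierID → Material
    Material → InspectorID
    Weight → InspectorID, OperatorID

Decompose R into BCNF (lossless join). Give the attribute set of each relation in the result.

{InspectorID, Material}; {Material, OperatorID, SupplierID, Weight}

Candidate keys of the original relation: {OperatorID, SupplierID}, {Weight}.
In {InspectorID, Material, OperatorID, SupplierID, Weight}, {Material} is not a superkey ({Material}⁺ restricted to this set is {InspectorID, Material}), so split on Material → InspectorID into {InspectorID, Material} and {Material, OperatorID, SupplierID, Weight}.
{InspectorID, Material} has no BCNF violation.
{Material, OperatorID, SupplierID, Weight} has no BCNF violation.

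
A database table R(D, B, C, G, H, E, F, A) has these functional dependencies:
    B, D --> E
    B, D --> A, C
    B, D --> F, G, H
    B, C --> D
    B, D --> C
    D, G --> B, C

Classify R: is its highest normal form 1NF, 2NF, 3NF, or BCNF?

Candidate keys: {B, C}, {B, D}, {D, G}. Prime attributes: {B, C, D, G}.
The left-hand side of every FD is a superkey, so BCNF is satisfied.

BCNF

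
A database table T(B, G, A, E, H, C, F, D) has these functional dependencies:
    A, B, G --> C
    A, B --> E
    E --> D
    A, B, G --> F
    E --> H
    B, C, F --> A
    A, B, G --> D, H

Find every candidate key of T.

{A, B, G}, {B, C, F, G}

No FD produces {B, G}, so they must be in every candidate key.
Closure of {A, B, G} is {A, B, C, D, E, F, G, H}, the whole schema; {A, B, G} is a candidate key.
Closure of {B, C, F, G} is {A, B, C, D, E, F, G, H}, the whole schema; {B, C, F, G} is a candidate key.
These are minimal and exhaustive — every other superkey contains one of them.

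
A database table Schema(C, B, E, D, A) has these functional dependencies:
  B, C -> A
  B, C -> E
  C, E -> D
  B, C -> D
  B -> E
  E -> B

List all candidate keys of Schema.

{B, C}, {C, E}

{C} never appears on the right of any FD, so every key must include it.
{B, C}⁺ = {A, B, C, D, E} — all of the relation — so {B, C} is a candidate key.
{C, E}⁺ = {A, B, C, D, E} — all of the relation — so {C, E} is a candidate key.
Any other superkey properly contains one of these, so there are no further candidate keys.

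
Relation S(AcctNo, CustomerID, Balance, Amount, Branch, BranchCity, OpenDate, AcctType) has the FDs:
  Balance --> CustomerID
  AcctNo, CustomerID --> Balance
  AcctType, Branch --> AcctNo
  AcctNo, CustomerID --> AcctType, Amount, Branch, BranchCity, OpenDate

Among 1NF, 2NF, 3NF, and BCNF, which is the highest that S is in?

Candidate keys: {AcctNo, Balance}, {AcctNo, CustomerID}, {AcctType, Balance, Branch}, {AcctType, Branch, CustomerID}. Prime attributes: {AcctNo, AcctType, Balance, Branch, CustomerID}.
For Balance --> CustomerID we have {Balance}⁺ = {Balance, CustomerID}; {Balance} is not a superkey, so BCNF fails.
But every attribute on its right side ({CustomerID}) is prime, and the same holds for every other non-superkey FD, so 3NF still holds.

3NF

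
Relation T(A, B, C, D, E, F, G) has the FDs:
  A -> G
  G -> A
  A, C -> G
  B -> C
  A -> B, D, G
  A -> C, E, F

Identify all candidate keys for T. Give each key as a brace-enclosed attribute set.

{A}, {G}

{A} is a candidate key since {A}⁺ = {A, B, C, D, E, F, G} covers every attribute.
{G} is a candidate key since {G}⁺ = {A, B, C, D, E, F, G} covers every attribute.
No proper subset of any of these is a key, and no other minimal superkey exists.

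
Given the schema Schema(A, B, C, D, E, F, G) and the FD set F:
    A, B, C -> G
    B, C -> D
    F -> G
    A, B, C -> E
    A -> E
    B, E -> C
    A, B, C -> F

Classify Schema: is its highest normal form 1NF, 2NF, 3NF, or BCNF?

1NF

Candidate key: {A, B}. Prime attributes: {A, B}.
B, C -> D: {B, C}⁺ = {B, C, D}, which is not all of the attributes, so the left side is not a superkey — BCNF is violated.
Because {D} is non-prime and the left side of B, C -> D is not a superkey, the relation is not in 3NF.
Since {A} ⊂ {A, B} and {A}⁺ ⊇ {E} with {E} non-prime, there is a partial dependency; 2NF fails.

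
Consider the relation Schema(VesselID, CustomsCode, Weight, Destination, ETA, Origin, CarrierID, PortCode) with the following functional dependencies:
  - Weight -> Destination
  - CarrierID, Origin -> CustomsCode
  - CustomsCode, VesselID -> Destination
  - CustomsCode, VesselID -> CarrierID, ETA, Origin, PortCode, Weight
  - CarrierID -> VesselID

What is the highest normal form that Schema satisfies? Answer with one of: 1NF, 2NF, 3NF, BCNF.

2NF

Candidate keys: {CarrierID, CustomsCode}, {CarrierID, Origin}, {CustomsCode, VesselID}. Prime attributes: {CarrierID, CustomsCode, Origin, VesselID}.
Weight -> Destination breaks BCNF: {Weight}⁺ = {Destination, Weight}, so {Weight} is not a superkey.
Because {Destination} is non-prime and the left side of Weight -> Destination is not a superkey, the relation is not in 3NF.
Checking every proper subset of each key, none determines a non-prime attribute — 2NF is satisfied.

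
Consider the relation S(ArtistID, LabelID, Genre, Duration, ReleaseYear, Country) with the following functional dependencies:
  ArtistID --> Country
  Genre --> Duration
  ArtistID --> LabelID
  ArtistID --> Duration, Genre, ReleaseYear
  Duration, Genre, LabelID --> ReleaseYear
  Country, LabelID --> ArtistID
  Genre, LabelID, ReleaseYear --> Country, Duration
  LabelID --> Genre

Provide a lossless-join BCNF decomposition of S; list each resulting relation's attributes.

Candidate keys of the original relation: {ArtistID}, {LabelID}.
Within {ArtistID, Country, Duration, Genre, LabelID, ReleaseYear}: {Genre}⁺ ∩ {ArtistID, Country, Duration, Genre, LabelID, ReleaseYear} = {Duration, Genre}, not the whole set, so Genre --> Duration violates BCNF; decompose into {Duration, Genre} and {ArtistID, Country, Genre, LabelID, ReleaseYear}.
{Duration, Genre}: every determinant is a superkey — BCNF.
{ArtistID, Country, Genre, LabelID, ReleaseYear}: every determinant is a superkey — BCNF.

{ArtistID, Country, Genre, LabelID, ReleaseYear}; {Duration, Genre}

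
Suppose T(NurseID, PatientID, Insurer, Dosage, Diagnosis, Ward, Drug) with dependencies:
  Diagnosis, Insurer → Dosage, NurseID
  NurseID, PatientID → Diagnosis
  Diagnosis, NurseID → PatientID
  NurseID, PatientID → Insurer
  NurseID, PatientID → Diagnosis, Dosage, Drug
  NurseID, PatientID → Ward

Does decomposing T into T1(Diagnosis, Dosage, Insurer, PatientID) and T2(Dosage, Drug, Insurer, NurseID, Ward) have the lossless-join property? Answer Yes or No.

Common attributes: {Dosage, Insurer}; their closure is {Dosage, Insurer}.
The closure covers neither T1 nor T2 entirely; the join is not lossless.

No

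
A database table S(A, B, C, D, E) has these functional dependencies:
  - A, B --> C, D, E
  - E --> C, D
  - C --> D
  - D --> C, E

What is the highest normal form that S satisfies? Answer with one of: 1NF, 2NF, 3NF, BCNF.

Candidate key: {A, B}. Prime attributes: {A, B}.
E --> C, D breaks BCNF: {E}⁺ = {C, D, E}, so {E} is not a superkey.
E --> C, D has non-prime {C, D} on the right and a non-superkey on the left, so 3NF fails.
No non-prime attribute depends on a proper subset of any candidate key, so 2NF holds.

2NF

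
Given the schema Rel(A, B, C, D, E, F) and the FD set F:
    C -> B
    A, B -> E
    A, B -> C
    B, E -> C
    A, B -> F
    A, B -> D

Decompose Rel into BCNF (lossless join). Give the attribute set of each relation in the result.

{A, C, D, E, F}; {B, C}

Candidate keys of the original relation: {A, B}, {A, C}.
In {A, B, C, D, E, F}, {C} is not a superkey ({C}⁺ restricted to this set is {B, C}), so split on C -> B into {B, C} and {A, C, D, E, F}.
{B, C} is in BCNF.
{A, C, D, E, F} is in BCNF.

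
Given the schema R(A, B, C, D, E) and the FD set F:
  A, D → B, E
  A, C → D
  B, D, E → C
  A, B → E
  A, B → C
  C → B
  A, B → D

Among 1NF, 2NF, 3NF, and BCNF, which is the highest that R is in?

3NF

Candidate keys: {A, B}, {A, C}, {A, D}. Prime attributes: {A, B, C, D}.
B, D, E → C: {B, D, E}⁺ = {B, C, D, E}, which is not all of the attributes, so the left side is not a superkey — BCNF is violated.
Its right-hand attributes {C} are all prime, as are those of every other non-superkey FD — the relation is in 3NF.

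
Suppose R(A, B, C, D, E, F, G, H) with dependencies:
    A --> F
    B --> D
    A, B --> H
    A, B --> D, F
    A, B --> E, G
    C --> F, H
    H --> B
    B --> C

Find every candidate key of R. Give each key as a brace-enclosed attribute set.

{A, B}, {A, C}, {A, H}

{A} never appears on the right of any FD, so every key must include it.
{A, B}⁺ = {A, B, C, D, E, F, G, H}, which is every attribute, so {A, B} is a candidate key.
{A, C}⁺ = {A, B, C, D, E, F, G, H}, which is every attribute, so {A, C} is a candidate key.
{A, H}⁺ = {A, B, C, D, E, F, G, H}, which is every attribute, so {A, H} is a candidate key.
Any other superkey properly contains one of these, so there are no further candidate keys.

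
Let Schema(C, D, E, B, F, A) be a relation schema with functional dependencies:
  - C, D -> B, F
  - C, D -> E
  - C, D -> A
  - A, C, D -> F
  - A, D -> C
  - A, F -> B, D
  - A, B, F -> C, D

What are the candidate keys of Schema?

{A, D}, {A, F}, {C, D}

{A, D}⁺ = {A, B, C, D, E, F}, which is every attribute, so {A, D} is a candidate key.
{A, F}⁺ = {A, B, C, D, E, F}, which is every attribute, so {A, F} is a candidate key.
{C, D}⁺ = {A, B, C, D, E, F}, which is every attribute, so {C, D} is a candidate key.
Any other superkey properly contains one of these, so there are no further candidate keys.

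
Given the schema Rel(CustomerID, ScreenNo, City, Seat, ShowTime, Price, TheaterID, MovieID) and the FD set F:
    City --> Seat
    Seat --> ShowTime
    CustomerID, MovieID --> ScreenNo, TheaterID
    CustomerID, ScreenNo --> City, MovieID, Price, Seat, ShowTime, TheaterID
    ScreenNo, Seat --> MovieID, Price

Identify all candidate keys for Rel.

No FD produces {CustomerID}, so it must be in every candidate key.
{CustomerID, MovieID} is a candidate key since {CustomerID, MovieID}⁺ = {City, CustomerID, MovieID, Price, ScreenNo, Seat, ShowTime, TheaterID} covers every attribute.
{CustomerID, ScreenNo} is a candidate key since {CustomerID, ScreenNo}⁺ = {City, CustomerID, MovieID, Price, ScreenNo, Seat, ShowTime, TheaterID} covers every attribute.
No proper subset of any of these is a key, and no other minimal superkey exists.

{CustomerID, MovieID}, {CustomerID, ScreenNo}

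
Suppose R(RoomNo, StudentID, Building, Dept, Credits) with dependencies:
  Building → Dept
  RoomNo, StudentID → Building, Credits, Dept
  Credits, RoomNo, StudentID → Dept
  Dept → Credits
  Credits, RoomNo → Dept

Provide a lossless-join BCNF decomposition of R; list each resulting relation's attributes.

{Building, Dept}; {Building, RoomNo, StudentID}; {Credits, Dept}

Candidate key of the original relation: {RoomNo, StudentID}.
Within {Building, Credits, Dept, RoomNo, StudentID}: {Building}⁺ ∩ {Building, Credits, Dept, RoomNo, StudentID} = {Building, Credits, Dept}, not the whole set, so Building → Credits, Dept violates BCNF; decompose into {Building, Credits, Dept} and {Building, RoomNo, StudentID}.
Within {Building, Credits, Dept}: {Dept}⁺ ∩ {Building, Credits, Dept} = {Credits, Dept}, not the whole set, so Dept → Credits violates BCNF; decompose into {Credits, Dept} and {Building, Dept}.
{Credits, Dept} has no BCNF violation.
{Building, Dept} has no BCNF violation.
{Building, RoomNo, StudentID} has no BCNF violation.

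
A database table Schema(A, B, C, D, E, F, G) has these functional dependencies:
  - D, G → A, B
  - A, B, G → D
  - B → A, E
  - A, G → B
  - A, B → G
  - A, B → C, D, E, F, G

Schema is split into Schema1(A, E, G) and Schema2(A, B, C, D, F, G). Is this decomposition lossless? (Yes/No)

Common attributes: {A, G}; their closure is {A, B, C, D, E, F, G}.
Since Schema1 ⊆ {A, B, C, D, E, F, G}, the intersection is a superkey of Schema1; the decomposition is lossless.

Yes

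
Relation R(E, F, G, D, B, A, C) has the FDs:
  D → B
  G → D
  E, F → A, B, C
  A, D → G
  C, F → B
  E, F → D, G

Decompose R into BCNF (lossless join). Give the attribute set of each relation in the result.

{A, C, E, F, G}; {B, D}; {D, G}

Candidate key of the original relation: {E, F}.
{A, B, C, D, E, F, G}: {D} determines {B, D} here but is not a superkey — split on D → B, giving {B, D} and {A, C, D, E, F, G}.
{B, D}: every determinant is a superkey — BCNF.
{A, C, D, E, F, G}: {G} determines {D, G} here but is not a superkey — split on G → D, giving {D, G} and {A, C, E, F, G}.
{D, G}: every determinant is a superkey — BCNF.
{A, C, E, F, G}: every determinant is a superkey — BCNF.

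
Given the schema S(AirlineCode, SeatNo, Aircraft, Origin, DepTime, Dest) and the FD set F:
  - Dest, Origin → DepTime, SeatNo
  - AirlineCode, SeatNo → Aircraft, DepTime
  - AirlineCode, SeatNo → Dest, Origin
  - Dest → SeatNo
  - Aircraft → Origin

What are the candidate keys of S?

Attributes never on any right-hand side: {AirlineCode} — every candidate key must contain it.
{AirlineCode, Dest}⁺ = {Aircraft, AirlineCode, DepTime, Dest, Origin, SeatNo}, which is every attribute, so {AirlineCode, Dest} is a candidate key.
{AirlineCode, SeatNo}⁺ = {Aircraft, AirlineCode, DepTime, Dest, Origin, SeatNo}, which is every attribute, so {AirlineCode, SeatNo} is a candidate key.
These are minimal and exhaustive — every other superkey contains one of them.

{AirlineCode, Dest}, {AirlineCode, SeatNo}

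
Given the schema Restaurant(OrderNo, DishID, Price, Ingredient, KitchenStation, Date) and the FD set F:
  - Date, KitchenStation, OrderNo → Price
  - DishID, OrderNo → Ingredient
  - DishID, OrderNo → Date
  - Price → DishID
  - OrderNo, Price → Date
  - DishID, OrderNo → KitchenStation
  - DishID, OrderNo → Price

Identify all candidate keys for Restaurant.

{OrderNo} never appears on the right of any FD, so every key must include it.
{DishID, OrderNo}⁺ = {Date, DishID, Ingredient, KitchenStation, OrderNo, Price} — all of the relation — so {DishID, OrderNo} is a candidate key.
{OrderNo, Price}⁺ = {Date, DishID, Ingredient, KitchenStation, OrderNo, Price} — all of the relation — so {OrderNo, Price} is a candidate key.
{Date, KitchenStation, OrderNo}⁺ = {Date, DishID, Ingredient, KitchenStation, OrderNo, Price} — all of the relation — so {Date, KitchenStation, OrderNo} is a candidate key.
Any other superkey properly contains one of these, so there are no further candidate keys.

{Date, KitchenStation, OrderNo}, {DishID, OrderNo}, {OrderNo, Price}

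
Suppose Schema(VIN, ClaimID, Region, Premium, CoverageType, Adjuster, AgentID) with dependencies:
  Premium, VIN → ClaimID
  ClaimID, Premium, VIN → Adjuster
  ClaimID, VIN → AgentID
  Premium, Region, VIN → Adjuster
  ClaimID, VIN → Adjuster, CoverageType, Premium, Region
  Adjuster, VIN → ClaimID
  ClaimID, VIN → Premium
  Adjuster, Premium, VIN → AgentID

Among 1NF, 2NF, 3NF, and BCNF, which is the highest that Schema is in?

Candidate keys: {Adjuster, VIN}, {ClaimID, VIN}, {Premium, VIN}. Prime attributes: {Adjuster, ClaimID, Premium, VIN}.
The left-hand side of every FD is a superkey, so BCNF is satisfied.

BCNF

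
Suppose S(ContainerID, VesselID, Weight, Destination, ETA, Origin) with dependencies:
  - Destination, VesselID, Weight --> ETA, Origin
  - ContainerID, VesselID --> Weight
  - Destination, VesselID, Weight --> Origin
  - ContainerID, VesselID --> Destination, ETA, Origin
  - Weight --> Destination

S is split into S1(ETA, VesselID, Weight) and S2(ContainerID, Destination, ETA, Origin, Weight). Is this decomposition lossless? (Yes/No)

No

Common attributes: {ETA, Weight}; their closure is {Destination, ETA, Weight}.
The closure covers neither S1 nor S2 entirely; the join is not lossless.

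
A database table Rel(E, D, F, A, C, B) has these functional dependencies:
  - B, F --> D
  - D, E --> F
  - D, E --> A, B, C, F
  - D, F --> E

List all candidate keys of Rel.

{B, F}⁺ = {A, B, C, D, E, F} — all of the relation — so {B, F} is a candidate key.
{D, E}⁺ = {A, B, C, D, E, F} — all of the relation — so {D, E} is a candidate key.
{D, F}⁺ = {A, B, C, D, E, F} — all of the relation — so {D, F} is a candidate key.
No proper subset of any of these is a key, and no other minimal superkey exists.

{B, F}, {D, E}, {D, F}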